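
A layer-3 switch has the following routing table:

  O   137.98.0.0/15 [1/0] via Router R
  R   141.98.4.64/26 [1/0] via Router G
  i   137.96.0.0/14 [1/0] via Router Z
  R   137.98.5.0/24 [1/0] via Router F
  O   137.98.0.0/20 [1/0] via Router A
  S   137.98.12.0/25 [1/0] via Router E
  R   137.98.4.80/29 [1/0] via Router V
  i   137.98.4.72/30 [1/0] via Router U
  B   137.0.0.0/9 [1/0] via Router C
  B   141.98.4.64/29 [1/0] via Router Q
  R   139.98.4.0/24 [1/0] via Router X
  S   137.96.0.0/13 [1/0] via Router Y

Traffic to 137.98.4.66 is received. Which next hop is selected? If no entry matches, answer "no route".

Router A

Routes whose prefix contains 137.98.4.66:
  137.0.0.0/9 (137.0.0.0 - 137.127.255.255) -> Router C
  137.96.0.0/13 (137.96.0.0 - 137.103.255.255) -> Router Y
  137.96.0.0/14 (137.96.0.0 - 137.99.255.255) -> Router Z
  137.98.0.0/15 (137.98.0.0 - 137.99.255.255) -> Router R
  137.98.0.0/20 (137.98.0.0 - 137.98.15.255) -> Router A
More-specific entries that do NOT match:
  137.98.4.72/30 (137.98.4.72 - 137.98.4.75) does not contain 137.98.4.66
  137.98.4.80/29 (137.98.4.80 - 137.98.4.87) does not contain 137.98.4.66
  141.98.4.64/29 (141.98.4.64 - 141.98.4.71) does not contain 137.98.4.66
  141.98.4.64/26 (141.98.4.64 - 141.98.4.127) does not contain 137.98.4.66
  137.98.12.0/25 (137.98.12.0 - 137.98.12.127) does not contain 137.98.4.66
  137.98.5.0/24 (137.98.5.0 - 137.98.5.255) does not contain 137.98.4.66
  139.98.4.0/24 (139.98.4.0 - 139.98.4.255) does not contain 137.98.4.66
Longest matching prefix is /20 -> next hop Router A.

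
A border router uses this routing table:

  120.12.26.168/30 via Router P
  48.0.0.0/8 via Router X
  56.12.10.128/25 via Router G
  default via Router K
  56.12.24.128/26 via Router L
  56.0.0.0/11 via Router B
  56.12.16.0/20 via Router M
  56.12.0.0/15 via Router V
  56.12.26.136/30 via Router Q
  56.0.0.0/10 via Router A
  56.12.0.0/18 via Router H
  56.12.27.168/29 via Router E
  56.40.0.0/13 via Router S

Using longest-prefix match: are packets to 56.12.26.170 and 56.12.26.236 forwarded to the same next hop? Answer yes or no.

yes

56.12.26.170: longest match 56.12.16.0/20 -> Router M
56.12.26.236: longest match 56.12.16.0/20 -> Router M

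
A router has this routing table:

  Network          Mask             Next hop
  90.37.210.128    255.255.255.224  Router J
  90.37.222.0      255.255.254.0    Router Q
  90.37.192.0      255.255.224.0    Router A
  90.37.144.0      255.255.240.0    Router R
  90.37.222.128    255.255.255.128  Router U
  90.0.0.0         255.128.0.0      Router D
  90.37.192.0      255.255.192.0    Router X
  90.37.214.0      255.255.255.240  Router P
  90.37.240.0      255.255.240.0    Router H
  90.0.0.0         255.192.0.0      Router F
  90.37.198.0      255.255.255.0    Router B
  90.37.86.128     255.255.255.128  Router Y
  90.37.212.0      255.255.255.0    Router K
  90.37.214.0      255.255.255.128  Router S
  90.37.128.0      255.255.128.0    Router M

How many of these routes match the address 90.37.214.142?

Prefixes containing 90.37.214.142:
  90.0.0.0/9 (90.0.0.0 - 90.127.255.255)
  90.0.0.0/10 (90.0.0.0 - 90.63.255.255)
  90.37.128.0/17 (90.37.128.0 - 90.37.255.255)
  90.37.192.0/18 (90.37.192.0 - 90.37.255.255)
  90.37.192.0/19 (90.37.192.0 - 90.37.223.255)
Total matching entries: 5.

5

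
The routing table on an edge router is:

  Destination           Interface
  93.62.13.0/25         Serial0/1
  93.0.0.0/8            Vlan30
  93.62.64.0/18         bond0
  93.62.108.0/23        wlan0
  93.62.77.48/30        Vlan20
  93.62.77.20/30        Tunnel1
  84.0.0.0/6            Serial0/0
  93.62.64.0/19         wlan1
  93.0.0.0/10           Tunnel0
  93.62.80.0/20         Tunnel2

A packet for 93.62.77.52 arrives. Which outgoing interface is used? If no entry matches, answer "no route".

wlan1

Routes whose prefix contains 93.62.77.52:
  93.0.0.0/8 (93.0.0.0 - 93.255.255.255) -> Vlan30
  93.0.0.0/10 (93.0.0.0 - 93.63.255.255) -> Tunnel0
  93.62.64.0/18 (93.62.64.0 - 93.62.127.255) -> bond0
  93.62.64.0/19 (93.62.64.0 - 93.62.95.255) -> wlan1
More-specific entries that do NOT match:
  93.62.77.48/30 (93.62.77.48 - 93.62.77.51) does not contain 93.62.77.52
  93.62.77.20/30 (93.62.77.20 - 93.62.77.23) does not contain 93.62.77.52
  93.62.13.0/25 (93.62.13.0 - 93.62.13.127) does not contain 93.62.77.52
  93.62.108.0/23 (93.62.108.0 - 93.62.109.255) does not contain 93.62.77.52
  93.62.80.0/20 (93.62.80.0 - 93.62.95.255) does not contain 93.62.77.52
Longest matching prefix is /19 -> interface wlan1.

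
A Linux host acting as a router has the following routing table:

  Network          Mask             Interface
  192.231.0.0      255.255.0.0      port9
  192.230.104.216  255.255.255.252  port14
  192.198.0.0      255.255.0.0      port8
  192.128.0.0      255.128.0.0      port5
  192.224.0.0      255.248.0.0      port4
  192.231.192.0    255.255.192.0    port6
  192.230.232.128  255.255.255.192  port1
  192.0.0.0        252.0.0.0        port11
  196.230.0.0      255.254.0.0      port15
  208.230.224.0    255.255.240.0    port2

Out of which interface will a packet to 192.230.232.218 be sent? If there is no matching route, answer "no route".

port4

Routes whose prefix contains 192.230.232.218:
  192.0.0.0/6 (192.0.0.0 - 195.255.255.255) -> port11
  192.128.0.0/9 (192.128.0.0 - 192.255.255.255) -> port5
  192.224.0.0/13 (192.224.0.0 - 192.231.255.255) -> port4
More-specific entries that do NOT match:
  192.230.104.216/30 (192.230.104.216 - 192.230.104.219) does not contain 192.230.232.218
  192.230.232.128/26 (192.230.232.128 - 192.230.232.191) does not contain 192.230.232.218
  208.230.224.0/20 (208.230.224.0 - 208.230.239.255) does not contain 192.230.232.218
  192.231.192.0/18 (192.231.192.0 - 192.231.255.255) does not contain 192.230.232.218
  192.231.0.0/16 (192.231.0.0 - 192.231.255.255) does not contain 192.230.232.218
  192.198.0.0/16 (192.198.0.0 - 192.198.255.255) does not contain 192.230.232.218
  196.230.0.0/15 (196.230.0.0 - 196.231.255.255) does not contain 192.230.232.218
Longest matching prefix is /13 -> interface port4.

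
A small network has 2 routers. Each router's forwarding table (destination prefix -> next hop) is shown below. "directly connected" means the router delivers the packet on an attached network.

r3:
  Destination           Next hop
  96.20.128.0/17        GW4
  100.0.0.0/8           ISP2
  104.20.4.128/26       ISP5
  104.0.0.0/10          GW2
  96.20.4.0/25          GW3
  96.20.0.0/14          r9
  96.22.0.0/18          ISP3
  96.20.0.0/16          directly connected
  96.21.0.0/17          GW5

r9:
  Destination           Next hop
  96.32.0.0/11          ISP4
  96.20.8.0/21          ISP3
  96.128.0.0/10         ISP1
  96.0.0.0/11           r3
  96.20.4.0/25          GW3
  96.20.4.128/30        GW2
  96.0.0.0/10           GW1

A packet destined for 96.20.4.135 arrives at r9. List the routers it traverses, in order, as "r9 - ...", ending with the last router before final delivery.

At r9: longest match for 96.20.4.135 is 96.0.0.0/11 -> r3
At r3: longest match for 96.20.4.135 is 96.20.0.0/16 -> directly connected

r9 - r3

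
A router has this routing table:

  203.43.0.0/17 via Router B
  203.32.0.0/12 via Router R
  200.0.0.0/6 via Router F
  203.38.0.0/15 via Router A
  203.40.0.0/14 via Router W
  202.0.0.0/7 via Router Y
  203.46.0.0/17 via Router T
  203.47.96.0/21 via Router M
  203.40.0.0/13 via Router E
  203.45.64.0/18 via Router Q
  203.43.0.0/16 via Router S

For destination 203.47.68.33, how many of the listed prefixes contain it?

Prefixes containing 203.47.68.33:
  200.0.0.0/6 (200.0.0.0 - 203.255.255.255)
  202.0.0.0/7 (202.0.0.0 - 203.255.255.255)
  203.32.0.0/12 (203.32.0.0 - 203.47.255.255)
  203.40.0.0/13 (203.40.0.0 - 203.47.255.255)
Total matching entries: 4.

4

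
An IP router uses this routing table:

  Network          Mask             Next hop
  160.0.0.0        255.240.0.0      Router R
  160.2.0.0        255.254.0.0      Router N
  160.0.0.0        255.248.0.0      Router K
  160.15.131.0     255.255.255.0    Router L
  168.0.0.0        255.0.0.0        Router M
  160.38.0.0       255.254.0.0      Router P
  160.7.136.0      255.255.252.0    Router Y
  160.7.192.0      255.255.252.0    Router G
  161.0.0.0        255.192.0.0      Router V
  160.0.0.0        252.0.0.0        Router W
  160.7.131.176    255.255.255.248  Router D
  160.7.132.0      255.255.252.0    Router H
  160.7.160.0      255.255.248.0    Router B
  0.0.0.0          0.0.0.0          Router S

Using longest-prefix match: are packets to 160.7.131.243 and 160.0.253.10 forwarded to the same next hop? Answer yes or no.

yes

160.7.131.243: longest match 160.0.0.0/13 -> Router K
160.0.253.10: longest match 160.0.0.0/13 -> Router K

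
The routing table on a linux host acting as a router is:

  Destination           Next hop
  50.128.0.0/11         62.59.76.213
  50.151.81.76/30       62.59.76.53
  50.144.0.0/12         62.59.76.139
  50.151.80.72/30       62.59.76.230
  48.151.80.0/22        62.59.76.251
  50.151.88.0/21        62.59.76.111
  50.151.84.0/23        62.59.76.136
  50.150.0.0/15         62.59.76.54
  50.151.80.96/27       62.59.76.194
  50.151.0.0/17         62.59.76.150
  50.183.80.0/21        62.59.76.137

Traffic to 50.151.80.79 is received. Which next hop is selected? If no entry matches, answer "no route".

Routes whose prefix contains 50.151.80.79:
  50.128.0.0/11 (50.128.0.0 - 50.159.255.255) -> 62.59.76.213
  50.144.0.0/12 (50.144.0.0 - 50.159.255.255) -> 62.59.76.139
  50.150.0.0/15 (50.150.0.0 - 50.151.255.255) -> 62.59.76.54
  50.151.0.0/17 (50.151.0.0 - 50.151.127.255) -> 62.59.76.150
More-specific entries that do NOT match:
  50.151.81.76/30 (50.151.81.76 - 50.151.81.79) does not contain 50.151.80.79
  50.151.80.72/30 (50.151.80.72 - 50.151.80.75) does not contain 50.151.80.79
  50.151.80.96/27 (50.151.80.96 - 50.151.80.127) does not contain 50.151.80.79
  50.151.84.0/23 (50.151.84.0 - 50.151.85.255) does not contain 50.151.80.79
  48.151.80.0/22 (48.151.80.0 - 48.151.83.255) does not contain 50.151.80.79
  50.151.88.0/21 (50.151.88.0 - 50.151.95.255) does not contain 50.151.80.79
  50.183.80.0/21 (50.183.80.0 - 50.183.87.255) does not contain 50.151.80.79
Longest matching prefix is /17 -> next hop 62.59.76.150.

62.59.76.150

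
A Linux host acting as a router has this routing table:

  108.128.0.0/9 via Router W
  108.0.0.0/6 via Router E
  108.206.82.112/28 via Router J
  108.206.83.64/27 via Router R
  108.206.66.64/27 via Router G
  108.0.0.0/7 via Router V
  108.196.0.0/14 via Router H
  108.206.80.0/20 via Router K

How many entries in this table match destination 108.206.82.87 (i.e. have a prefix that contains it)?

4

Prefixes containing 108.206.82.87:
  108.0.0.0/6 (108.0.0.0 - 111.255.255.255)
  108.0.0.0/7 (108.0.0.0 - 109.255.255.255)
  108.128.0.0/9 (108.128.0.0 - 108.255.255.255)
  108.206.80.0/20 (108.206.80.0 - 108.206.95.255)
Total matching entries: 4.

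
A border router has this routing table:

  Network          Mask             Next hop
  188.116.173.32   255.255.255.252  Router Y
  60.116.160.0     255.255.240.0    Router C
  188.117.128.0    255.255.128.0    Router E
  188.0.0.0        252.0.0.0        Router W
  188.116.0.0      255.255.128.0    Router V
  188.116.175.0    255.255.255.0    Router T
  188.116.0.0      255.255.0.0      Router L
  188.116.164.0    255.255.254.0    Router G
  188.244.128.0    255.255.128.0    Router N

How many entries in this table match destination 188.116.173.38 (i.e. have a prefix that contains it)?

Prefixes containing 188.116.173.38:
  188.0.0.0/6 (188.0.0.0 - 191.255.255.255)
  188.116.0.0/16 (188.116.0.0 - 188.116.255.255)
Total matching entries: 2.

2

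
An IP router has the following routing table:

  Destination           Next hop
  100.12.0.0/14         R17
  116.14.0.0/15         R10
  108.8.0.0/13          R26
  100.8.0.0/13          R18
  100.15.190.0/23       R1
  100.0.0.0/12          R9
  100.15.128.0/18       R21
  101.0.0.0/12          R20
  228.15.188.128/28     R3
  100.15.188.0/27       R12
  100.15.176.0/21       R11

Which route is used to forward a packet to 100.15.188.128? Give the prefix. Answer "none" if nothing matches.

100.15.128.0/18

Entries matching 100.15.188.128:
  100.0.0.0/12 (100.0.0.0 - 100.15.255.255)
  100.8.0.0/13 (100.8.0.0 - 100.15.255.255)
  100.12.0.0/14 (100.12.0.0 - 100.15.255.255)
  100.15.128.0/18 (100.15.128.0 - 100.15.191.255)
Most specific is 100.15.128.0/18.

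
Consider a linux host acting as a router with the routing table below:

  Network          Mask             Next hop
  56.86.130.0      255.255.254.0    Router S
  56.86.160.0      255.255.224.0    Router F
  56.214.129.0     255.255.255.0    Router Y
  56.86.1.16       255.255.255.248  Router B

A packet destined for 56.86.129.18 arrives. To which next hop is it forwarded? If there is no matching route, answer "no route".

no route

No entry's prefix contains 56.86.129.18; there is no default route.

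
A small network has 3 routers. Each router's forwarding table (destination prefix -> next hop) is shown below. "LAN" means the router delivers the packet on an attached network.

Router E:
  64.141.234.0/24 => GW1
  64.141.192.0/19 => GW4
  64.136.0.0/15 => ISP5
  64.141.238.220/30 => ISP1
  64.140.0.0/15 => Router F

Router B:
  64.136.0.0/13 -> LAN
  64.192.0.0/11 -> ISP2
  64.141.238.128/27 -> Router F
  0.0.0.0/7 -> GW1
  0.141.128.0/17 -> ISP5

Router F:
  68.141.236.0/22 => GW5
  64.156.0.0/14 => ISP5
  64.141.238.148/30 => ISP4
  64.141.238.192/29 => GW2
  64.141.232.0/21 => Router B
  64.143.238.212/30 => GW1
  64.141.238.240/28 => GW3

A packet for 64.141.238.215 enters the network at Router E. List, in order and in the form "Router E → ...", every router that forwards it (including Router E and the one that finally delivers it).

Router E → Router F → Router B

At Router E: longest match for 64.141.238.215 is 64.140.0.0/15 -> Router F
At Router F: longest match for 64.141.238.215 is 64.141.232.0/21 -> Router B
At Router B: longest match for 64.141.238.215 is 64.136.0.0/13 -> LAN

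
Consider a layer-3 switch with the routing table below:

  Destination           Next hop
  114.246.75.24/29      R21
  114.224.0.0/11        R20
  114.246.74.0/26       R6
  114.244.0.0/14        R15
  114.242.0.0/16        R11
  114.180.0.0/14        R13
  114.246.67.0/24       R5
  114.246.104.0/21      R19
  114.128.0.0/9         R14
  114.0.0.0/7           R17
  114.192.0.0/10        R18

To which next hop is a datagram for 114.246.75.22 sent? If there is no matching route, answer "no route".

Routes whose prefix contains 114.246.75.22:
  114.0.0.0/7 (114.0.0.0 - 115.255.255.255) -> R17
  114.128.0.0/9 (114.128.0.0 - 114.255.255.255) -> R14
  114.192.0.0/10 (114.192.0.0 - 114.255.255.255) -> R18
  114.224.0.0/11 (114.224.0.0 - 114.255.255.255) -> R20
  114.244.0.0/14 (114.244.0.0 - 114.247.255.255) -> R15
More-specific entries that do NOT match:
  114.246.75.24/29 (114.246.75.24 - 114.246.75.31) does not contain 114.246.75.22
  114.246.74.0/26 (114.246.74.0 - 114.246.74.63) does not contain 114.246.75.22
  114.246.67.0/24 (114.246.67.0 - 114.246.67.255) does not contain 114.246.75.22
  114.246.104.0/21 (114.246.104.0 - 114.246.111.255) does not contain 114.246.75.22
  114.242.0.0/16 (114.242.0.0 - 114.242.255.255) does not contain 114.246.75.22
Longest matching prefix is /14 -> next hop R15.

R15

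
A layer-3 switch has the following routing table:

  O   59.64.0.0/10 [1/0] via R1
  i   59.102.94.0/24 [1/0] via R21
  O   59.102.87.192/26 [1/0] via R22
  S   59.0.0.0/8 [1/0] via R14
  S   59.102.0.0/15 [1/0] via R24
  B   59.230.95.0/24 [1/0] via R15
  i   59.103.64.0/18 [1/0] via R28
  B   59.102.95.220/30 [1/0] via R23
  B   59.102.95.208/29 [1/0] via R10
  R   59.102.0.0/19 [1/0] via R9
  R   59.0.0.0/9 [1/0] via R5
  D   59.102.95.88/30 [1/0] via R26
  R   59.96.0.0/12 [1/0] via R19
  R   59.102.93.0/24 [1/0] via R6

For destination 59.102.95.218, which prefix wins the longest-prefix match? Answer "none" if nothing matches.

Entries matching 59.102.95.218:
  59.0.0.0/8 (59.0.0.0 - 59.255.255.255)
  59.0.0.0/9 (59.0.0.0 - 59.127.255.255)
  59.64.0.0/10 (59.64.0.0 - 59.127.255.255)
  59.96.0.0/12 (59.96.0.0 - 59.111.255.255)
  59.102.0.0/15 (59.102.0.0 - 59.103.255.255)
Most specific is 59.102.0.0/15.

59.102.0.0/15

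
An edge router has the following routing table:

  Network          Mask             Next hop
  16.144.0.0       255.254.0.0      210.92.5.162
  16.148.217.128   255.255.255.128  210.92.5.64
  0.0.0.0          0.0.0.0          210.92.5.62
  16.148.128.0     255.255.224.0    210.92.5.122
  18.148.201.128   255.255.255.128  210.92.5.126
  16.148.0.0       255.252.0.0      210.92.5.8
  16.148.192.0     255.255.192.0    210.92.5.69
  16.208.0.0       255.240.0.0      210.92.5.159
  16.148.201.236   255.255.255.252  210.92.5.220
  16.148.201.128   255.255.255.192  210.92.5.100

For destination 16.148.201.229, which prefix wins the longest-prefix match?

Entries matching 16.148.201.229:
  0.0.0.0/0 (default, matches everything)
  16.148.0.0/14 (16.148.0.0 - 16.151.255.255)
  16.148.192.0/18 (16.148.192.0 - 16.148.255.255)
Most specific is 16.148.192.0/18.

16.148.192.0/18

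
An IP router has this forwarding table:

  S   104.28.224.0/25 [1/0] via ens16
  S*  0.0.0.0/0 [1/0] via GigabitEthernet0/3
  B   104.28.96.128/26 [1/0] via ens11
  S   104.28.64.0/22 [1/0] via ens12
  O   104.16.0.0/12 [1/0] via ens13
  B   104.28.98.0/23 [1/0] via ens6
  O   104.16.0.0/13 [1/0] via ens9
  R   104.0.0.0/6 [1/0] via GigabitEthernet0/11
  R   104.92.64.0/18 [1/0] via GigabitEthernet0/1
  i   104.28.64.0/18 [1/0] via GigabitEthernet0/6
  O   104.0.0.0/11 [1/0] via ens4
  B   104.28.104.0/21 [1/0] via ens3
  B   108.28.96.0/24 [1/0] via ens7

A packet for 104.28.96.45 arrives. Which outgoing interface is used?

Routes whose prefix contains 104.28.96.45:
  0.0.0.0/0 (default, matches everything) -> GigabitEthernet0/3
  104.0.0.0/6 (104.0.0.0 - 107.255.255.255) -> GigabitEthernet0/11
  104.0.0.0/11 (104.0.0.0 - 104.31.255.255) -> ens4
  104.16.0.0/12 (104.16.0.0 - 104.31.255.255) -> ens13
  104.28.64.0/18 (104.28.64.0 - 104.28.127.255) -> GigabitEthernet0/6
More-specific entries that do NOT match:
  104.28.96.128/26 (104.28.96.128 - 104.28.96.191) does not contain 104.28.96.45
  104.28.224.0/25 (104.28.224.0 - 104.28.224.127) does not contain 104.28.96.45
  108.28.96.0/24 (108.28.96.0 - 108.28.96.255) does not contain 104.28.96.45
  104.28.98.0/23 (104.28.98.0 - 104.28.99.255) does not contain 104.28.96.45
  104.28.64.0/22 (104.28.64.0 - 104.28.67.255) does not contain 104.28.96.45
  104.28.104.0/21 (104.28.104.0 - 104.28.111.255) does not contain 104.28.96.45
Longest matching prefix is /18 -> interface GigabitEthernet0/6.

GigabitEthernet0/6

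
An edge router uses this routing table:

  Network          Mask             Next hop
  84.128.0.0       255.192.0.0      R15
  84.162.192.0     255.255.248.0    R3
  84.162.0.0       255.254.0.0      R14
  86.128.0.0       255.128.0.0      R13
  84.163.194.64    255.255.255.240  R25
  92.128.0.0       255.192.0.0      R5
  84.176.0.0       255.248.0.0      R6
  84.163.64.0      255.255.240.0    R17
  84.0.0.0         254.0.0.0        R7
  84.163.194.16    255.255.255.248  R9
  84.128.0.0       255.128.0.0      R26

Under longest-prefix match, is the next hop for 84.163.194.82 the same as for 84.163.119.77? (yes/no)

yes

84.163.194.82: longest match 84.162.0.0/15 -> R14
84.163.119.77: longest match 84.162.0.0/15 -> R14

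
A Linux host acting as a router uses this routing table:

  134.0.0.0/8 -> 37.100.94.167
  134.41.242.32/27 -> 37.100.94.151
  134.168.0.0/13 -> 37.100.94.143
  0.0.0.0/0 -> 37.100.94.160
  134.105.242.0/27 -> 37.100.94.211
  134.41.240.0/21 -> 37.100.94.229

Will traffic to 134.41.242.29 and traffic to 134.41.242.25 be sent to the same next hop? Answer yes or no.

134.41.242.29: longest match 134.41.240.0/21 -> 37.100.94.229
134.41.242.25: longest match 134.41.240.0/21 -> 37.100.94.229

yes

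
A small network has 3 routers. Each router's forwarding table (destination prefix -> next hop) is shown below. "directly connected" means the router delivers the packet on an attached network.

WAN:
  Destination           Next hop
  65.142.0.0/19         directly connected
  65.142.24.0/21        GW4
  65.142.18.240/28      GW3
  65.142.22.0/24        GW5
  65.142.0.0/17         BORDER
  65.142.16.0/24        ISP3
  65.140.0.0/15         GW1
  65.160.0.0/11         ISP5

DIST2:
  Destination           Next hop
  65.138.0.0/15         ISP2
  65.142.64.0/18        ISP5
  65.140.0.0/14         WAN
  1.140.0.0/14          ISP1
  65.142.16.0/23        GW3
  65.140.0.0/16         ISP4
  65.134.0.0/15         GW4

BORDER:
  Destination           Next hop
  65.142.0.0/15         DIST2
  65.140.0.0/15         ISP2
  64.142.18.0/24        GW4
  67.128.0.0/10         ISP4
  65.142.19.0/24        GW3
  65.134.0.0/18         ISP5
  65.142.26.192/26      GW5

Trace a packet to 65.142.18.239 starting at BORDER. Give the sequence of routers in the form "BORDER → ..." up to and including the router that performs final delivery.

At BORDER: longest match for 65.142.18.239 is 65.142.0.0/15 -> DIST2
At DIST2: longest match for 65.142.18.239 is 65.140.0.0/14 -> WAN
At WAN: longest match for 65.142.18.239 is 65.142.0.0/19 -> directly connected

BORDER → DIST2 → WAN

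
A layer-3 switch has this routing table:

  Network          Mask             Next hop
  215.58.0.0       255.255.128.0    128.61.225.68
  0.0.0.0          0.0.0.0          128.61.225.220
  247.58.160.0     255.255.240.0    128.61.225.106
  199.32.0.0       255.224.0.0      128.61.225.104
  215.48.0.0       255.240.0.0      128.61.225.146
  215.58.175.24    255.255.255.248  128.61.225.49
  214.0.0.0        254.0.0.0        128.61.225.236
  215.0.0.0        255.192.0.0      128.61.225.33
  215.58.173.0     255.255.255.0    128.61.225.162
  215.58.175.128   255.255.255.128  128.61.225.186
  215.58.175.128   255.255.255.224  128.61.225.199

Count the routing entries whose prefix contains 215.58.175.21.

Prefixes containing 215.58.175.21:
  0.0.0.0/0 (default, matches everything)
  214.0.0.0/7 (214.0.0.0 - 215.255.255.255)
  215.0.0.0/10 (215.0.0.0 - 215.63.255.255)
  215.48.0.0/12 (215.48.0.0 - 215.63.255.255)
Total matching entries: 4.

4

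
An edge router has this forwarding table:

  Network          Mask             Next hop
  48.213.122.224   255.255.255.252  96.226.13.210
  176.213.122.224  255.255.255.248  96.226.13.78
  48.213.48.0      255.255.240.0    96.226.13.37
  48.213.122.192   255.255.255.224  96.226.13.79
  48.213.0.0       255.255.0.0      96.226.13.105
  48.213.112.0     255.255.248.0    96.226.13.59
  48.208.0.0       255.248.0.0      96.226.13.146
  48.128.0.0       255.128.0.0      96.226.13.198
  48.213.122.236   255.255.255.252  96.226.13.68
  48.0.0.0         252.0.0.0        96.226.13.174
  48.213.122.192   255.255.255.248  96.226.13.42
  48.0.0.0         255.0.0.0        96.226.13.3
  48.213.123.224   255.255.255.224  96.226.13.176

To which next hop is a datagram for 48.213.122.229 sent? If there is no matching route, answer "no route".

Routes whose prefix contains 48.213.122.229:
  48.0.0.0/6 (48.0.0.0 - 51.255.255.255) -> 96.226.13.174
  48.0.0.0/8 (48.0.0.0 - 48.255.255.255) -> 96.226.13.3
  48.128.0.0/9 (48.128.0.0 - 48.255.255.255) -> 96.226.13.198
  48.208.0.0/13 (48.208.0.0 - 48.215.255.255) -> 96.226.13.146
  48.213.0.0/16 (48.213.0.0 - 48.213.255.255) -> 96.226.13.105
More-specific entries that do NOT match:
  48.213.122.224/30 (48.213.122.224 - 48.213.122.227) does not contain 48.213.122.229
  48.213.122.236/30 (48.213.122.236 - 48.213.122.239) does not contain 48.213.122.229
  176.213.122.224/29 (176.213.122.224 - 176.213.122.231) does not contain 48.213.122.229
  48.213.122.192/29 (48.213.122.192 - 48.213.122.199) does not contain 48.213.122.229
  48.213.122.192/27 (48.213.122.192 - 48.213.122.223) does not contain 48.213.122.229
  48.213.123.224/27 (48.213.123.224 - 48.213.123.255) does not contain 48.213.122.229
  48.213.112.0/21 (48.213.112.0 - 48.213.119.255) does not contain 48.213.122.229
  48.213.48.0/20 (48.213.48.0 - 48.213.63.255) does not contain 48.213.122.229
Longest matching prefix is /16 -> next hop 96.226.13.105.

96.226.13.105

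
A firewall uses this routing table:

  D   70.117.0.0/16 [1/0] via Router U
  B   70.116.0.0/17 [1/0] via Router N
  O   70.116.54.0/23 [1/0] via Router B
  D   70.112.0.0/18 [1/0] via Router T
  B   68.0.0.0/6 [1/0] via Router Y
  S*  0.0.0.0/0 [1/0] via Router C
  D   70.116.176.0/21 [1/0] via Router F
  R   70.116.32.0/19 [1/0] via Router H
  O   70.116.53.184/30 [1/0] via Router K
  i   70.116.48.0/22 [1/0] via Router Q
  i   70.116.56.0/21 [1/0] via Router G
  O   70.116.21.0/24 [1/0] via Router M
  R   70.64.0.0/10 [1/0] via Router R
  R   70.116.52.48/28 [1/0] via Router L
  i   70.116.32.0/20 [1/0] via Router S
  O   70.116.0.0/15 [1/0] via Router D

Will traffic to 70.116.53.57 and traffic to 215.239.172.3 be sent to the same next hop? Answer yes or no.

70.116.53.57: longest match 70.116.32.0/19 -> Router H
215.239.172.3: longest match 0.0.0.0/0 -> Router C

no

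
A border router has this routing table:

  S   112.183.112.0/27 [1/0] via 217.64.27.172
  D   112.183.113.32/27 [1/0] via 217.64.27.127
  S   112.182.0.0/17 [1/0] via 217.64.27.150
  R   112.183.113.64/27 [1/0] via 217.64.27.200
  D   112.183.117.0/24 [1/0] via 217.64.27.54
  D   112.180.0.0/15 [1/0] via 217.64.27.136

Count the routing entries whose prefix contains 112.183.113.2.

No listed prefix contains 112.183.113.2.
Total matching entries: 0.

0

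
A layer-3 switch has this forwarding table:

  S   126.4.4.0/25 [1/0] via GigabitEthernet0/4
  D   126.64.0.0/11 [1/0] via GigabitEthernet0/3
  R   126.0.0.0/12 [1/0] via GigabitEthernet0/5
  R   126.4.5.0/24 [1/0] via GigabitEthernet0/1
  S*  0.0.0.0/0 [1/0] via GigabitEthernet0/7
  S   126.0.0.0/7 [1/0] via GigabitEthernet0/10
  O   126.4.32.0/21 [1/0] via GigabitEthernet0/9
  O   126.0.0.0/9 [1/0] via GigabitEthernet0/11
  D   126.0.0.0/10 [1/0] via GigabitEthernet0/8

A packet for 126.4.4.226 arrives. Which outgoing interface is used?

Routes whose prefix contains 126.4.4.226:
  0.0.0.0/0 (default, matches everything) -> GigabitEthernet0/7
  126.0.0.0/7 (126.0.0.0 - 127.255.255.255) -> GigabitEthernet0/10
  126.0.0.0/9 (126.0.0.0 - 126.127.255.255) -> GigabitEthernet0/11
  126.0.0.0/10 (126.0.0.0 - 126.63.255.255) -> GigabitEthernet0/8
  126.0.0.0/12 (126.0.0.0 - 126.15.255.255) -> GigabitEthernet0/5
More-specific entries that do NOT match:
  126.4.4.0/25 (126.4.4.0 - 126.4.4.127) does not contain 126.4.4.226
  126.4.5.0/24 (126.4.5.0 - 126.4.5.255) does not contain 126.4.4.226
  126.4.32.0/21 (126.4.32.0 - 126.4.39.255) does not contain 126.4.4.226
Longest matching prefix is /12 -> interface GigabitEthernet0/5.

GigabitEthernet0/5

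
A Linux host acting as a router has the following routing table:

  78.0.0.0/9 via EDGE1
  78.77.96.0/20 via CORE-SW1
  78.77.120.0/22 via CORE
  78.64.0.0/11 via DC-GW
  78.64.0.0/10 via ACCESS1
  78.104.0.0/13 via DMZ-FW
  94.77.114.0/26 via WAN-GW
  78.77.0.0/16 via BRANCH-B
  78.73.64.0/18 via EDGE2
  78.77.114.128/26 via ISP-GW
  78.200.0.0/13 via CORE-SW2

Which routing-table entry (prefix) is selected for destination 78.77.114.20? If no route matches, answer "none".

Entries matching 78.77.114.20:
  78.0.0.0/9 (78.0.0.0 - 78.127.255.255)
  78.64.0.0/10 (78.64.0.0 - 78.127.255.255)
  78.64.0.0/11 (78.64.0.0 - 78.95.255.255)
  78.77.0.0/16 (78.77.0.0 - 78.77.255.255)
Most specific is 78.77.0.0/16.

78.77.0.0/16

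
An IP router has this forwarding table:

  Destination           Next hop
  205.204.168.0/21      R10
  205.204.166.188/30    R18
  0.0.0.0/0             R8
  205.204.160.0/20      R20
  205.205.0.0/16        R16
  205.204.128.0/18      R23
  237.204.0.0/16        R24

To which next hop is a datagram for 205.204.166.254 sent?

R20

Routes whose prefix contains 205.204.166.254:
  0.0.0.0/0 (default, matches everything) -> R8
  205.204.128.0/18 (205.204.128.0 - 205.204.191.255) -> R23
  205.204.160.0/20 (205.204.160.0 - 205.204.175.255) -> R20
More-specific entries that do NOT match:
  205.204.166.188/30 (205.204.166.188 - 205.204.166.191) does not contain 205.204.166.254
  205.204.168.0/21 (205.204.168.0 - 205.204.175.255) does not contain 205.204.166.254
Longest matching prefix is /20 -> next hop R20.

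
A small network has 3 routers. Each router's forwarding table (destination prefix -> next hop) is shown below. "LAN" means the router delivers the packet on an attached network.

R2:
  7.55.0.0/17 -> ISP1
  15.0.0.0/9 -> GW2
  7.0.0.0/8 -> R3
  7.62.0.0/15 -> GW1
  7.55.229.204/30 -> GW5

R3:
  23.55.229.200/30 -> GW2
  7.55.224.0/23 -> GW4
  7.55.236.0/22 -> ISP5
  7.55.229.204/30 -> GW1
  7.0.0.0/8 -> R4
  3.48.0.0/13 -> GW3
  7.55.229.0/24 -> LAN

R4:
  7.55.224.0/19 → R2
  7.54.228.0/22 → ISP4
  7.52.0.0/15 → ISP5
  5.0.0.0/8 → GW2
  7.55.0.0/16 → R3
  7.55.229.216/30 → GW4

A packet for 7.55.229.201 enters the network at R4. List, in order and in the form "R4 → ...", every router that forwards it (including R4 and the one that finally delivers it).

R4 → R2 → R3

At R4: longest match for 7.55.229.201 is 7.55.224.0/19 -> R2
At R2: longest match for 7.55.229.201 is 7.0.0.0/8 -> R3
At R3: longest match for 7.55.229.201 is 7.55.229.0/24 -> LAN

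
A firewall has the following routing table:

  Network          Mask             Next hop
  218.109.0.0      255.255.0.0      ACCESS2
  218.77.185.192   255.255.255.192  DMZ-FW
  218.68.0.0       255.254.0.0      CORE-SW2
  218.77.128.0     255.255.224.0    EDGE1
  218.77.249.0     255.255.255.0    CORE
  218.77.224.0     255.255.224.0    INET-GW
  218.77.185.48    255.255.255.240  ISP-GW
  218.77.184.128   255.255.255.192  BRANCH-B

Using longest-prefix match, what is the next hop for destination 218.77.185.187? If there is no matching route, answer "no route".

No entry's prefix contains 218.77.185.187; there is no default route.

no route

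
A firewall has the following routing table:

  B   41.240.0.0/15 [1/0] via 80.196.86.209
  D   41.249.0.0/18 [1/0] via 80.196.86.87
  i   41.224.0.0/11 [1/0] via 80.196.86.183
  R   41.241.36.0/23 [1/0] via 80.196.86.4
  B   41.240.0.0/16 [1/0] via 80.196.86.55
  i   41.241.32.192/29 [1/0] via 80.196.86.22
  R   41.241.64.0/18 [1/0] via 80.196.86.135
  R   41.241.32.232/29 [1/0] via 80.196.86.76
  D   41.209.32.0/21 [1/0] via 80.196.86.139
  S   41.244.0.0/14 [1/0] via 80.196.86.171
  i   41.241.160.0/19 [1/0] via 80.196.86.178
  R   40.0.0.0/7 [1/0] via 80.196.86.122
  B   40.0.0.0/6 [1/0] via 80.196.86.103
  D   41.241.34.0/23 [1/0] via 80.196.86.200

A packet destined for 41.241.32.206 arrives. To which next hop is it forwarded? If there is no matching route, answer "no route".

80.196.86.209

Routes whose prefix contains 41.241.32.206:
  40.0.0.0/6 (40.0.0.0 - 43.255.255.255) -> 80.196.86.103
  40.0.0.0/7 (40.0.0.0 - 41.255.255.255) -> 80.196.86.122
  41.224.0.0/11 (41.224.0.0 - 41.255.255.255) -> 80.196.86.183
  41.240.0.0/15 (41.240.0.0 - 41.241.255.255) -> 80.196.86.209
More-specific entries that do NOT match:
  41.241.32.192/29 (41.241.32.192 - 41.241.32.199) does not contain 41.241.32.206
  41.241.32.232/29 (41.241.32.232 - 41.241.32.239) does not contain 41.241.32.206
  41.241.36.0/23 (41.241.36.0 - 41.241.37.255) does not contain 41.241.32.206
  41.241.34.0/23 (41.241.34.0 - 41.241.35.255) does not contain 41.241.32.206
  41.209.32.0/21 (41.209.32.0 - 41.209.39.255) does not contain 41.241.32.206
  41.241.160.0/19 (41.241.160.0 - 41.241.191.255) does not contain 41.241.32.206
  41.249.0.0/18 (41.249.0.0 - 41.249.63.255) does not contain 41.241.32.206
  41.241.64.0/18 (41.241.64.0 - 41.241.127.255) does not contain 41.241.32.206
  41.240.0.0/16 (41.240.0.0 - 41.240.255.255) does not contain 41.241.32.206
Longest matching prefix is /15 -> next hop 80.196.86.209.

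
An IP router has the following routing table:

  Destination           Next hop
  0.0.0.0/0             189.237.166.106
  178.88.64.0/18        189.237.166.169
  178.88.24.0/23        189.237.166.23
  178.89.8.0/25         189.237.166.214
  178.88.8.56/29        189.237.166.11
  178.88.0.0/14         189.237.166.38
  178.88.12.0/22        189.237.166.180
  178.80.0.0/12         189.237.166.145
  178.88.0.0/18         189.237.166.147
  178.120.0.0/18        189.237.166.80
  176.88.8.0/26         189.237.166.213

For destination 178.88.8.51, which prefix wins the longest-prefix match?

Entries matching 178.88.8.51:
  0.0.0.0/0 (default, matches everything)
  178.80.0.0/12 (178.80.0.0 - 178.95.255.255)
  178.88.0.0/14 (178.88.0.0 - 178.91.255.255)
  178.88.0.0/18 (178.88.0.0 - 178.88.63.255)
Most specific is 178.88.0.0/18.

178.88.0.0/18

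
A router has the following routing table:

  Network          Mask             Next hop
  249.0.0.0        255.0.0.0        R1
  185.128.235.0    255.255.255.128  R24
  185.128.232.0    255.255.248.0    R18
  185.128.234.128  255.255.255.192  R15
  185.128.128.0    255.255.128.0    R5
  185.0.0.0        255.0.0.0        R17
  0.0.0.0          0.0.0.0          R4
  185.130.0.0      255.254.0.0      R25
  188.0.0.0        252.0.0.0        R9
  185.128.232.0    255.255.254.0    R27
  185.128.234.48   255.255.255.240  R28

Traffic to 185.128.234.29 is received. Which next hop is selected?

R18

Routes whose prefix contains 185.128.234.29:
  0.0.0.0/0 (default, matches everything) -> R4
  185.0.0.0/8 (185.0.0.0 - 185.255.255.255) -> R17
  185.128.128.0/17 (185.128.128.0 - 185.128.255.255) -> R5
  185.128.232.0/21 (185.128.232.0 - 185.128.239.255) -> R18
More-specific entries that do NOT match:
  185.128.234.48/28 (185.128.234.48 - 185.128.234.63) does not contain 185.128.234.29
  185.128.234.128/26 (185.128.234.128 - 185.128.234.191) does not contain 185.128.234.29
  185.128.235.0/25 (185.128.235.0 - 185.128.235.127) does not contain 185.128.234.29
  185.128.232.0/23 (185.128.232.0 - 185.128.233.255) does not contain 185.128.234.29
Longest matching prefix is /21 -> next hop R18.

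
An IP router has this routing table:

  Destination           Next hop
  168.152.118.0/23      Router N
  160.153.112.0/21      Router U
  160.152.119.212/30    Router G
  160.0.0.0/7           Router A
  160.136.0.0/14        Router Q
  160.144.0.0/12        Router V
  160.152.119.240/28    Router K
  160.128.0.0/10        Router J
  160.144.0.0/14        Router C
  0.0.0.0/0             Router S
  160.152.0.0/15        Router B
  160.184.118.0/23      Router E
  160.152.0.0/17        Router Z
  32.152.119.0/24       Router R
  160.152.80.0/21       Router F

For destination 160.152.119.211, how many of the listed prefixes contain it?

Prefixes containing 160.152.119.211:
  0.0.0.0/0 (default, matches everything)
  160.0.0.0/7 (160.0.0.0 - 161.255.255.255)
  160.128.0.0/10 (160.128.0.0 - 160.191.255.255)
  160.144.0.0/12 (160.144.0.0 - 160.159.255.255)
  160.152.0.0/15 (160.152.0.0 - 160.153.255.255)
  160.152.0.0/17 (160.152.0.0 - 160.152.127.255)
Total matching entries: 6.

6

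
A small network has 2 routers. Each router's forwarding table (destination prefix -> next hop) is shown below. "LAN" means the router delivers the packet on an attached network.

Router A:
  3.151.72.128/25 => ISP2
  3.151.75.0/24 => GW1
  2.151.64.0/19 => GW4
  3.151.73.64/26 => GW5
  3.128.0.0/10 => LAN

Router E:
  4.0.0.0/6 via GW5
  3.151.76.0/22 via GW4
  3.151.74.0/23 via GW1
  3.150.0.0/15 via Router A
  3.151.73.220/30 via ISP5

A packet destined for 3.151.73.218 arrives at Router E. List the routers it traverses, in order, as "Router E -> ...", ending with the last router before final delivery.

Router E -> Router A

At Router E: longest match for 3.151.73.218 is 3.150.0.0/15 -> Router A
At Router A: longest match for 3.151.73.218 is 3.128.0.0/10 -> LAN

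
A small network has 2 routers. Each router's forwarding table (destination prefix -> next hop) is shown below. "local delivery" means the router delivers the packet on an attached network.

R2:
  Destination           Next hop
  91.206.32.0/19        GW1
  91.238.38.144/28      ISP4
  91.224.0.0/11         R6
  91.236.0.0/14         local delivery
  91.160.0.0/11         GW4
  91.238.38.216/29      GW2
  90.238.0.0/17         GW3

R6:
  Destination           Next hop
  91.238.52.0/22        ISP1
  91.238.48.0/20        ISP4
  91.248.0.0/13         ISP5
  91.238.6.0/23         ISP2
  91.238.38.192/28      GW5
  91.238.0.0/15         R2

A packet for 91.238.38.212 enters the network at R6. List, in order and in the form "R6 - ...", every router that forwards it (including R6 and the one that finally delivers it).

R6 - R2

At R6: longest match for 91.238.38.212 is 91.238.0.0/15 -> R2
At R2: longest match for 91.238.38.212 is 91.236.0.0/14 -> local delivery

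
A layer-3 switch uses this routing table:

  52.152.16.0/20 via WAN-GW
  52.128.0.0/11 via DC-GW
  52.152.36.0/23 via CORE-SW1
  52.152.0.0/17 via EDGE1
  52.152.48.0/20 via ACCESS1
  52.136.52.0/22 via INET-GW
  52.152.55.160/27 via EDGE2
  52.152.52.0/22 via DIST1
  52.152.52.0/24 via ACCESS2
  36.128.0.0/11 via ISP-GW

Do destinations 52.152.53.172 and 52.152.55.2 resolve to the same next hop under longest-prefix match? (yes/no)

yes

52.152.53.172: longest match 52.152.52.0/22 -> DIST1
52.152.55.2: longest match 52.152.52.0/22 -> DIST1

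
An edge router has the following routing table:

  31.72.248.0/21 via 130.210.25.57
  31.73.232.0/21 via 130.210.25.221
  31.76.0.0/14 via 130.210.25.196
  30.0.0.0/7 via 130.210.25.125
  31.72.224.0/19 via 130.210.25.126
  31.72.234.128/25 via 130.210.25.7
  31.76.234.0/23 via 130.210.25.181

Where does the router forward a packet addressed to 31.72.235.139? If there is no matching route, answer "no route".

Routes whose prefix contains 31.72.235.139:
  30.0.0.0/7 (30.0.0.0 - 31.255.255.255) -> 130.210.25.125
  31.72.224.0/19 (31.72.224.0 - 31.72.255.255) -> 130.210.25.126
More-specific entries that do NOT match:
  31.72.234.128/25 (31.72.234.128 - 31.72.234.255) does not contain 31.72.235.139
  31.76.234.0/23 (31.76.234.0 - 31.76.235.255) does not contain 31.72.235.139
  31.72.248.0/21 (31.72.248.0 - 31.72.255.255) does not contain 31.72.235.139
  31.73.232.0/21 (31.73.232.0 - 31.73.239.255) does not contain 31.72.235.139
Longest matching prefix is /19 -> next hop 130.210.25.126.

130.210.25.126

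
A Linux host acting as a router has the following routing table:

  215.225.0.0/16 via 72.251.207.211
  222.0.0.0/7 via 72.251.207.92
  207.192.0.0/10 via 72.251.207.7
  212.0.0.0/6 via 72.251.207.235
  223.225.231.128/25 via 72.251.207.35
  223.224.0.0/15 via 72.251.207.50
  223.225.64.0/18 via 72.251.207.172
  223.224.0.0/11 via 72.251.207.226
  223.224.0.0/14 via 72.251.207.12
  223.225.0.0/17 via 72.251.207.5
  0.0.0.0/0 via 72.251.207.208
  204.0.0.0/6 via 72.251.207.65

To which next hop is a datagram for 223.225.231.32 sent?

72.251.207.50

Routes whose prefix contains 223.225.231.32:
  0.0.0.0/0 (default, matches everything) -> 72.251.207.208
  222.0.0.0/7 (222.0.0.0 - 223.255.255.255) -> 72.251.207.92
  223.224.0.0/11 (223.224.0.0 - 223.255.255.255) -> 72.251.207.226
  223.224.0.0/14 (223.224.0.0 - 223.227.255.255) -> 72.251.207.12
  223.224.0.0/15 (223.224.0.0 - 223.225.255.255) -> 72.251.207.50
More-specific entries that do NOT match:
  223.225.231.128/25 (223.225.231.128 - 223.225.231.255) does not contain 223.225.231.32
  223.225.64.0/18 (223.225.64.0 - 223.225.127.255) does not contain 223.225.231.32
  223.225.0.0/17 (223.225.0.0 - 223.225.127.255) does not contain 223.225.231.32
  215.225.0.0/16 (215.225.0.0 - 215.225.255.255) does not contain 223.225.231.32
Longest matching prefix is /15 -> next hop 72.251.207.50.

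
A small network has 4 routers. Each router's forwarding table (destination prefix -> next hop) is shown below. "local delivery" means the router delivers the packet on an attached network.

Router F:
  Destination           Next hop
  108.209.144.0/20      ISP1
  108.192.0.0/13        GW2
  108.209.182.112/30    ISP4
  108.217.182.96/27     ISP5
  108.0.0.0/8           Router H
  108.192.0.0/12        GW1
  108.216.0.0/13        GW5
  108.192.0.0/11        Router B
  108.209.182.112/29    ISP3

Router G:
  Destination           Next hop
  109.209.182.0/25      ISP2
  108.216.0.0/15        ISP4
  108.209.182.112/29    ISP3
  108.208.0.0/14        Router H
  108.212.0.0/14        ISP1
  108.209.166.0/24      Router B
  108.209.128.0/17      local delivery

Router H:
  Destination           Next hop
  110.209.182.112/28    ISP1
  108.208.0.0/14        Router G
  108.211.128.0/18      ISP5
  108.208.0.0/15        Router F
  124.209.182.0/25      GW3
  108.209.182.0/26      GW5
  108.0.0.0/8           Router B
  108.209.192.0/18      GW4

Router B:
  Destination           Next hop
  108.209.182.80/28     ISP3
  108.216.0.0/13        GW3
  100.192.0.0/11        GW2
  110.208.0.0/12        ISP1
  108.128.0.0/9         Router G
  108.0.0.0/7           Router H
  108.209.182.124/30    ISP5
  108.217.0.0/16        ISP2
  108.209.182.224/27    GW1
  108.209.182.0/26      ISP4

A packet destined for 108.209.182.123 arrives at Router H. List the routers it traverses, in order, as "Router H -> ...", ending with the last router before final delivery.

At Router H: longest match for 108.209.182.123 is 108.208.0.0/15 -> Router F
At Router F: longest match for 108.209.182.123 is 108.192.0.0/11 -> Router B
At Router B: longest match for 108.209.182.123 is 108.128.0.0/9 -> Router G
At Router G: longest match for 108.209.182.123 is 108.209.128.0/17 -> local delivery

Router H -> Router F -> Router B -> Router G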